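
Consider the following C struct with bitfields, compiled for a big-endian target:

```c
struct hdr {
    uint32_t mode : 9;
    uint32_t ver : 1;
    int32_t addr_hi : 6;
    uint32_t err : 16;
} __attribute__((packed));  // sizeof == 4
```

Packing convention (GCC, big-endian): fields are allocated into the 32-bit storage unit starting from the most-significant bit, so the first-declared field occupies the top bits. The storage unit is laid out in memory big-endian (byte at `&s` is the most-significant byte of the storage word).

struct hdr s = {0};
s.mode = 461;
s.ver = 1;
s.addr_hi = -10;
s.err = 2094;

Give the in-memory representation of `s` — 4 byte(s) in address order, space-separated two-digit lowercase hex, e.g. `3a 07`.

e6 f6 08 2e

mode:9 = 461 → 0x1cd << 23 → word 0xe6800000
ver:1 = 1 → 0x1 << 22 → word 0xe6c00000
addr_hi:6 = -10 → 0x36 << 16 → word 0xe6f60000
err:16 = 2094 → 0x82e << 0 → word 0xe6f6082e
word = 0xe6f6082e → big-endian bytes:
  [0]=0xe6  [1]=0xf6  [2]=0x08  [3]=0x2e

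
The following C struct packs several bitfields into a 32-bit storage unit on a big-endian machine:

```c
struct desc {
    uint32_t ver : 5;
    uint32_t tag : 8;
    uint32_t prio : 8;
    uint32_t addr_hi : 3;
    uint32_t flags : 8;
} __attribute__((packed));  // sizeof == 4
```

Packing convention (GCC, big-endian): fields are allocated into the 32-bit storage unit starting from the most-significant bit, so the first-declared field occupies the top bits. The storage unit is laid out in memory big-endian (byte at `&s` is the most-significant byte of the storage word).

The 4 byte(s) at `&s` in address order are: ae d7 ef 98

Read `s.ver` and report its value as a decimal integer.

21

[0]=0xae [1]=0xd7 [2]=0xef [3]=0x98 (big-endian) → word 0xaed7ef98
ver [27+:5] = (word>>27) & 0x1f = 21  ←
tag [19+:8] = (word>>19) & 0xff = 218
prio [11+:8] = (word>>11) & 0xff = 253
addr_hi [8+:3] = (word>>8) & 0x7 = 7
flags [0+:8] = (word>>0) & 0xff = 152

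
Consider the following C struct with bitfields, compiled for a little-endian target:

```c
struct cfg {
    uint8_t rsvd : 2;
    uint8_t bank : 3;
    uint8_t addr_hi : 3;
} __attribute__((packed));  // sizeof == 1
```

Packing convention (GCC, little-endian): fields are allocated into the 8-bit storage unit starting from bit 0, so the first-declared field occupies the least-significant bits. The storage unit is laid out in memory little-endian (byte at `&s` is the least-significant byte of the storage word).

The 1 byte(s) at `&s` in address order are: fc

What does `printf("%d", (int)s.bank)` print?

[0]=0xfc (little-endian) → word 0xfc
rsvd:2 @ bit 0 → (0xfc>>0)&0x3 = 0x0
bank:3 @ bit 2 → (0xfc>>2)&0x7 = 0x7  ←
addr_hi:3 @ bit 5 → (0xfc>>5)&0x7 = 0x7

7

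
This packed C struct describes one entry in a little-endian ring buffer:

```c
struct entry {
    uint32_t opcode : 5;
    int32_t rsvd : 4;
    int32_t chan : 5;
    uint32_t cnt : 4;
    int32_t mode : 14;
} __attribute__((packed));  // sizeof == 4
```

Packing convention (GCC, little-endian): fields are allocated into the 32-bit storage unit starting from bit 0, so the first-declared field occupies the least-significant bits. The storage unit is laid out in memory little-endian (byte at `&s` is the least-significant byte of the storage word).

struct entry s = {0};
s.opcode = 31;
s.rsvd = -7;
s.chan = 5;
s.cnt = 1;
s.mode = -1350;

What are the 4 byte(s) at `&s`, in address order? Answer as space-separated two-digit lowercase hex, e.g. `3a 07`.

3f 4b e8 ea

opcode:5 = 31 → 0x1f << 0 → word 0x0000001f
rsvd:4 = -7 → 0x9 << 5 → word 0x0000013f
chan:5 = 5 → 0x5 << 9 → word 0x00000b3f
cnt:4 = 1 → 0x1 << 14 → word 0x00004b3f
mode:14 = -1350 → 0x3aba << 18 → word 0xeae84b3f
word = 0xeae84b3f → little-endian bytes:
  [0]=0x3f  [1]=0x4b  [2]=0xe8  [3]=0xea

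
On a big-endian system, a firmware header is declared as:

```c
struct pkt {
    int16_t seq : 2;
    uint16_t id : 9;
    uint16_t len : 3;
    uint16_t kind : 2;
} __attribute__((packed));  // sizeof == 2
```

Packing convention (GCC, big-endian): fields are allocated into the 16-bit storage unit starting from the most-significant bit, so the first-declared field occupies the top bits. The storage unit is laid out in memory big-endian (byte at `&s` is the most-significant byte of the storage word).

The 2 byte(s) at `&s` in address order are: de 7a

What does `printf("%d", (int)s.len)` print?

[0]=0xde [1]=0x7a (big-endian) → word 0xde7a
seq:2 @ bit 14 → (0xde7a>>14)&0x3 = 0x3
id:9 @ bit 5 → (0xde7a>>5)&0x1ff = 0xf3
len:3 @ bit 2 → (0xde7a>>2)&0x7 = 0x6  ←
kind:2 @ bit 0 → (0xde7a>>0)&0x3 = 0x2

6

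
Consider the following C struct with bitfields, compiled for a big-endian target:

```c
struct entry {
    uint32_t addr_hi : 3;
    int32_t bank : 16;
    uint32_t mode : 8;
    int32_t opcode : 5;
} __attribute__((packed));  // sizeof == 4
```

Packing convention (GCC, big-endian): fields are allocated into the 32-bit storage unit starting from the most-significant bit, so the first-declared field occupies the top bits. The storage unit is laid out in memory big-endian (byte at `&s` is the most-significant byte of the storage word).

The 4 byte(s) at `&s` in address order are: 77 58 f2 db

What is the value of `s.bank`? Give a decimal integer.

-17721

[0]=0x77 [1]=0x58 [2]=0xf2 [3]=0xdb (big-endian) → word 0x7758f2db
addr_hi:3 @ bit 29 → (0x7758f2db>>29)&0x7 = 0x3
bank:16 @ bit 13 → (0x7758f2db>>13)&0xffff = 0xbac7  ←
mode:8 @ bit 5 → (0x7758f2db>>5)&0xff = 0x96
opcode:5 @ bit 0 → (0x7758f2db>>0)&0x1f = 0x1b
bank signed 16b, MSB=1: 47815 - 65536 = -17721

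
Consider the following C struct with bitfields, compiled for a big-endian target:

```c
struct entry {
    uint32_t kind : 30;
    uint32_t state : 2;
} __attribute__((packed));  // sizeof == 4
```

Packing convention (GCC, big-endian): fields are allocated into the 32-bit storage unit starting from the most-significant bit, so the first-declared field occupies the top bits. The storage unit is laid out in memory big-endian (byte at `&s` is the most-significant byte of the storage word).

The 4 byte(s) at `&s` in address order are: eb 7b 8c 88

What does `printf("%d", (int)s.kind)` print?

[0]=0xeb [1]=0x7b [2]=0x8c [3]=0x88 (big-endian) → word 0xeb7b8c88
kind [2+:30] = (word>>2) & 0x3fffffff = 987685666  ←
state [0+:2] = (word>>0) & 0x3 = 0

987685666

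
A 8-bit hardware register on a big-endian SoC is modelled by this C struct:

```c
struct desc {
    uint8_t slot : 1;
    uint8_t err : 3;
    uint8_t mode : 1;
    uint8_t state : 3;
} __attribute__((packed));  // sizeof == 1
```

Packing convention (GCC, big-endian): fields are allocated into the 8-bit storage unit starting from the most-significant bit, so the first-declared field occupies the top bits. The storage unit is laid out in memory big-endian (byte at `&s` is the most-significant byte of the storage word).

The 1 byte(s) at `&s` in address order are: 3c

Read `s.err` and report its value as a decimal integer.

3

[0]=0x3c (big-endian) → word 0x3c
slot:1 @ bit 7 → (0x3c>>7)&0x1 = 0x0
err:3 @ bit 4 → (0x3c>>4)&0x7 = 0x3  ←
mode:1 @ bit 3 → (0x3c>>3)&0x1 = 0x1
state:3 @ bit 0 → (0x3c>>0)&0x7 = 0x4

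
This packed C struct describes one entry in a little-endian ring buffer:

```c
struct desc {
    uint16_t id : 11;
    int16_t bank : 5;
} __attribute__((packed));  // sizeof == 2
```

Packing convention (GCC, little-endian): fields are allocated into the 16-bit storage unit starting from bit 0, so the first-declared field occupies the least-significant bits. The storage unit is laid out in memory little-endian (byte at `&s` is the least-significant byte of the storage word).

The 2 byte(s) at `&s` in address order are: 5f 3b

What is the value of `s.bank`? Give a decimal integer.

7

[0]=0x5f [1]=0x3b (little-endian) → word 0x3b5f
id:11 @ bit 0 → (0x3b5f>>0)&0x7ff = 0x35f
bank:5 @ bit 11 → (0x3b5f>>11)&0x1f = 0x7  ←
bank signed 5b, MSB=0: value = 7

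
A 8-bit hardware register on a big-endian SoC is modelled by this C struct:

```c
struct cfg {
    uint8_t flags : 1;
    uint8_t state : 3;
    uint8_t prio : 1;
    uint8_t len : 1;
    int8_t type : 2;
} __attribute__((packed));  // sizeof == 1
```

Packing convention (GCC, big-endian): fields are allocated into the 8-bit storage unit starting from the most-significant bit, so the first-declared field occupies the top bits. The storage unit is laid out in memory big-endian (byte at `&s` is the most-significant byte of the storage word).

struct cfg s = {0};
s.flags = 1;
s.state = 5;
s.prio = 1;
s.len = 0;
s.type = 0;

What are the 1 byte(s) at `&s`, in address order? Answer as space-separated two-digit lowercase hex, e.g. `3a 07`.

[7+:1] flags=1 & 0x1 = 0x1; word=0x80
[4+:3] state=5 & 0x7 = 0x5; word=0xd0
[3+:1] prio=1 & 0x1 = 0x1; word=0xd8
[2+:1] len=0 & 0x1 = 0x0; word=0xd8
[0+:2] type=0 & 0x3 = 0x0; word=0xd8
word = 0xd8 → big-endian bytes:
  [0]=0xd8

d8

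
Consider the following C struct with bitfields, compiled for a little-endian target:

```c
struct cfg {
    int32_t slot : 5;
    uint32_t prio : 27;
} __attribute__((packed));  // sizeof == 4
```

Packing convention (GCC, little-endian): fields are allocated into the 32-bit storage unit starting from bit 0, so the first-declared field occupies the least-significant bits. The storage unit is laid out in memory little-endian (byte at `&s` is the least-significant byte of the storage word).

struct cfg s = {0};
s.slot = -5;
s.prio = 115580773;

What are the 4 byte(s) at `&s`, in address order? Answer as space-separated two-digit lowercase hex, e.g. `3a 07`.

bb ec 73 dc

slot:5 = -5 → 0x1b << 0 → word 0x0000001b
prio:27 = 115580773 → 0x6e39f65 << 5 → word 0xdc73ecbb
word = 0xdc73ecbb → little-endian bytes:
  [0]=0xbb  [1]=0xec  [2]=0x73  [3]=0xdc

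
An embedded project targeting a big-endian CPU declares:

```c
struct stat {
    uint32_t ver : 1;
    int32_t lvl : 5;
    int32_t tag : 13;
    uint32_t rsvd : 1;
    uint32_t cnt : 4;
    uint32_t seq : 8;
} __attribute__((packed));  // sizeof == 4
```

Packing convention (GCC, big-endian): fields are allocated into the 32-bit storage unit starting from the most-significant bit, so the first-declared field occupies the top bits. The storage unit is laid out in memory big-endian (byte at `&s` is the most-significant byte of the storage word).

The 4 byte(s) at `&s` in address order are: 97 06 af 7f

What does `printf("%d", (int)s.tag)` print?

[0]=0x97 [1]=0x06 [2]=0xaf [3]=0x7f (big-endian) → word 0x9706af7f
ver [31+:1] = (word>>31) & 0x1 = 1
lvl [26+:5] = (word>>26) & 0x1f = 5
tag [13+:13] = (word>>13) & 0x1fff = 6197  ←
rsvd [12+:1] = (word>>12) & 0x1 = 0
cnt [8+:4] = (word>>8) & 0xf = 15
seq [0+:8] = (word>>0) & 0xff = 127
tag signed 13b, MSB=1: 6197 - 8192 = -1995

-1995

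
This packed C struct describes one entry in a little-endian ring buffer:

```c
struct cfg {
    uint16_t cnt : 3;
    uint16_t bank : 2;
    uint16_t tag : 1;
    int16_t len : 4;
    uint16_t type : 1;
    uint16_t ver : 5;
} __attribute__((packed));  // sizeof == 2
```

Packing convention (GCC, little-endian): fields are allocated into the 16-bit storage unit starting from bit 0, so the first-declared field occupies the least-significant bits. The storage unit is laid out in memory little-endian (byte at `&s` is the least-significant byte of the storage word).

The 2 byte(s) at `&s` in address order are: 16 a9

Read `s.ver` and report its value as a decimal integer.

[0]=0x16 [1]=0xa9 (little-endian) → word 0xa916
cnt [0+:3] = (word>>0) & 0x7 = 6
bank [3+:2] = (word>>3) & 0x3 = 2
tag [5+:1] = (word>>5) & 0x1 = 0
len [6+:4] = (word>>6) & 0xf = 4
type [10+:1] = (word>>10) & 0x1 = 0
ver [11+:5] = (word>>11) & 0x1f = 21  ←

21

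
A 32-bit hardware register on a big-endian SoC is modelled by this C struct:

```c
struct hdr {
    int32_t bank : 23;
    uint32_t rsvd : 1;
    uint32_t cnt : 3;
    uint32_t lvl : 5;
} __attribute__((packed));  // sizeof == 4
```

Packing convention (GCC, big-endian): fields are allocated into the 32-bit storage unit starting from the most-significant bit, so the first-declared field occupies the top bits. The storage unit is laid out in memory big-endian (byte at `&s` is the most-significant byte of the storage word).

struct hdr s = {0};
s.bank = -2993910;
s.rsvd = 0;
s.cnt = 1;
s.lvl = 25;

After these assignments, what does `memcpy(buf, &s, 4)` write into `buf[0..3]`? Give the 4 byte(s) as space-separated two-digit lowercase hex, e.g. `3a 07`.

bank:23 = -2993910 → 0x52510a << 9 → word 0xa4a21400
rsvd:1 = 0 → 0x0 << 8 → word 0xa4a21400
cnt:3 = 1 → 0x1 << 5 → word 0xa4a21420
lvl:5 = 25 → 0x19 << 0 → word 0xa4a21439
word = 0xa4a21439 → big-endian bytes:
  [0]=0xa4  [1]=0xa2  [2]=0x14  [3]=0x39

a4 a2 14 39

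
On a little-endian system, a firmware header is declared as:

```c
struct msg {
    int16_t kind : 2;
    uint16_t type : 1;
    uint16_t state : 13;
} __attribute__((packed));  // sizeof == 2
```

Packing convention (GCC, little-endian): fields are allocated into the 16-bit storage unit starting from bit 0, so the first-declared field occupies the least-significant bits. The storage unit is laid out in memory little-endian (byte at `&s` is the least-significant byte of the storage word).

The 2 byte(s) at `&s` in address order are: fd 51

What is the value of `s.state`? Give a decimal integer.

[0]=0xfd [1]=0x51 (little-endian) → word 0x51fd
kind [0+:2] = (word>>0) & 0x3 = 1
type [2+:1] = (word>>2) & 0x1 = 1
state [3+:13] = (word>>3) & 0x1fff = 2623  ←

2623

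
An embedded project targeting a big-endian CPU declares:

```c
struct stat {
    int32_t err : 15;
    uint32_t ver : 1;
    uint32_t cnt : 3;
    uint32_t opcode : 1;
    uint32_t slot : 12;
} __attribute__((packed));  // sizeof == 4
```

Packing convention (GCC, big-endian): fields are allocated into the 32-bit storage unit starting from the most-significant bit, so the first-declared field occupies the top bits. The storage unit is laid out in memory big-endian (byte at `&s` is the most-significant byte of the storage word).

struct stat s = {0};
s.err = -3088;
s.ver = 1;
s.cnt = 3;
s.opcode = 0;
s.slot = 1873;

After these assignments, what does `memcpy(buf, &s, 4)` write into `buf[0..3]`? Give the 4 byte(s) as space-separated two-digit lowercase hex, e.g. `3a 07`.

[17+:15] err=-3088 & 0x7fff = 0x73f0; word=0xe7e00000
[16+:1] ver=1 & 0x1 = 0x1; word=0xe7e10000
[13+:3] cnt=3 & 0x7 = 0x3; word=0xe7e16000
[12+:1] opcode=0 & 0x1 = 0x0; word=0xe7e16000
[0+:12] slot=1873 & 0xfff = 0x751; word=0xe7e16751
word = 0xe7e16751 → big-endian bytes:
  [0]=0xe7  [1]=0xe1  [2]=0x67  [3]=0x51

e7 e1 67 51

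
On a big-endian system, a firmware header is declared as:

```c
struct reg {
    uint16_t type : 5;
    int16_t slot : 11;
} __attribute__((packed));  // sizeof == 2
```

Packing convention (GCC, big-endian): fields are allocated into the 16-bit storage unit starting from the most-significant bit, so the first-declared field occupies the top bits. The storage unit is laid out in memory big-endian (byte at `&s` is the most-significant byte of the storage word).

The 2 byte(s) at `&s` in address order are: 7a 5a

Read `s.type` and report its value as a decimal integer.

15

[0]=0x7a [1]=0x5a (big-endian) → word 0x7a5a
type [11+:5] = (word>>11) & 0x1f = 15  ←
slot [0+:11] = (word>>0) & 0x7ff = 602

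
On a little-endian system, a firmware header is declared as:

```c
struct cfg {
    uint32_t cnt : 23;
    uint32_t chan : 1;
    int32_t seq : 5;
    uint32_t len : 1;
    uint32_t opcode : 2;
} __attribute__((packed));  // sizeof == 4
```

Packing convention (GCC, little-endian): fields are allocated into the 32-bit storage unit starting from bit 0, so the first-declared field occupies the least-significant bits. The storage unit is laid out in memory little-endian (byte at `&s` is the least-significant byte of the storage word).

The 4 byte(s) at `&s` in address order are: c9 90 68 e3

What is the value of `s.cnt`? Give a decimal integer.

[0]=0xc9 [1]=0x90 [2]=0x68 [3]=0xe3 (little-endian) → word 0xe36890c9
cnt:23 @ bit 0 → (0xe36890c9>>0)&0x7fffff = 0x6890c9  ←
chan:1 @ bit 23 → (0xe36890c9>>23)&0x1 = 0x0
seq:5 @ bit 24 → (0xe36890c9>>24)&0x1f = 0x3
len:1 @ bit 29 → (0xe36890c9>>29)&0x1 = 0x1
opcode:2 @ bit 30 → (0xe36890c9>>30)&0x3 = 0x3

6852809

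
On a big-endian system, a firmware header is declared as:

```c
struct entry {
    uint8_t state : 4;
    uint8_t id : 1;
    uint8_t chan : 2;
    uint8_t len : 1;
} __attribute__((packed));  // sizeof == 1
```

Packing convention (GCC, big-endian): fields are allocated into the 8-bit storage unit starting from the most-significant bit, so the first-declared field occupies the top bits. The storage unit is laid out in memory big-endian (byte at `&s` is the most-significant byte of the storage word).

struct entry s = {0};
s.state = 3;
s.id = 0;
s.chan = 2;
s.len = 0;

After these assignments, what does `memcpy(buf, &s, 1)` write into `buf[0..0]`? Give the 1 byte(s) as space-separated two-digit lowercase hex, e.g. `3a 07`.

34

[4+:4] state=3 & 0xf = 0x3; word=0x30
[3+:1] id=0 & 0x1 = 0x0; word=0x30
[1+:2] chan=2 & 0x3 = 0x2; word=0x34
[0+:1] len=0 & 0x1 = 0x0; word=0x34
word = 0x34 → big-endian bytes:
  [0]=0x34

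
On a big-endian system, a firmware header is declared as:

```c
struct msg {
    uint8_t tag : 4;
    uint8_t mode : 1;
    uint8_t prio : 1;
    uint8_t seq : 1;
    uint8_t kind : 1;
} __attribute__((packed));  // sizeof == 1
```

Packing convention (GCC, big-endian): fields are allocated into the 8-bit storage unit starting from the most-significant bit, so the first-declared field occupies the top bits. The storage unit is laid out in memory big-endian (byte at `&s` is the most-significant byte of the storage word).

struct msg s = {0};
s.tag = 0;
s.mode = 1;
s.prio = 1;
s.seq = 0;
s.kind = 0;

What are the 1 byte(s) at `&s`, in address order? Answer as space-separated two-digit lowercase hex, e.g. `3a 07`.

0c

tag (4b) val=0 bits=0x0 at bit 4: 0x00
mode (1b) val=1 bits=0x1 at bit 3: 0x08
prio (1b) val=1 bits=0x1 at bit 2: 0x0c
seq (1b) val=0 bits=0x0 at bit 1: 0x0c
kind (1b) val=0 bits=0x0 at bit 0: 0x0c
word = 0x0c → big-endian bytes:
  [0]=0x0c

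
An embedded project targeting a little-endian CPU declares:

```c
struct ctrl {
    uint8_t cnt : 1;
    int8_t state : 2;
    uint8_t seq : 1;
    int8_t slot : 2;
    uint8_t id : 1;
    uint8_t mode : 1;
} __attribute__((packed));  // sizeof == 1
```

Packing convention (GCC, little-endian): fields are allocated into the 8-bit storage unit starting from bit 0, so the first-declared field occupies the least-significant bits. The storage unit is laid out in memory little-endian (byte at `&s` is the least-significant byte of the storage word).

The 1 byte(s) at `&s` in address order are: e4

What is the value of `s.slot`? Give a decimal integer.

-2

[0]=0xe4 (little-endian) → word 0xe4
cnt [0+:1] = (word>>0) & 0x1 = 0
state [1+:2] = (word>>1) & 0x3 = 2
seq [3+:1] = (word>>3) & 0x1 = 0
slot [4+:2] = (word>>4) & 0x3 = 2  ←
id [6+:1] = (word>>6) & 0x1 = 1
mode [7+:1] = (word>>7) & 0x1 = 1
slot signed 2b, MSB=1: 2 - 4 = -2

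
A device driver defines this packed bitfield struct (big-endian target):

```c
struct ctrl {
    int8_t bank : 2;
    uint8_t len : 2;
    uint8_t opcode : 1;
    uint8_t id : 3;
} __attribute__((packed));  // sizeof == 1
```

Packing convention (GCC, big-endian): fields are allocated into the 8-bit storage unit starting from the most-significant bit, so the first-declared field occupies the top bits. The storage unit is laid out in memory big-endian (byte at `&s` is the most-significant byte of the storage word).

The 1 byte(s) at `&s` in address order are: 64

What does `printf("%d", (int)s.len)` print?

2

[0]=0x64 (big-endian) → word 0x64
bank [6+:2] = (word>>6) & 0x3 = 1
len [4+:2] = (word>>4) & 0x3 = 2  ←
opcode [3+:1] = (word>>3) & 0x1 = 0
id [0+:3] = (word>>0) & 0x7 = 4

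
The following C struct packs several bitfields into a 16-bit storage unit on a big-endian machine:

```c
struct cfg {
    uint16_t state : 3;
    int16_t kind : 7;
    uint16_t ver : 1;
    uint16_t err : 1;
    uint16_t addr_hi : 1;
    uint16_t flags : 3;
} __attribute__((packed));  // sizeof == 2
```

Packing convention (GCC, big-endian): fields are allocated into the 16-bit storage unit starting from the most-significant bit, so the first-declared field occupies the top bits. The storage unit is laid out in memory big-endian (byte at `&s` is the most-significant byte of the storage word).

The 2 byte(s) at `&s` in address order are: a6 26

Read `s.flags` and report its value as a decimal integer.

6

[0]=0xa6 [1]=0x26 (big-endian) → word 0xa626
state:3 @ bit 13 → (0xa626>>13)&0x7 = 0x5
kind:7 @ bit 6 → (0xa626>>6)&0x7f = 0x18
ver:1 @ bit 5 → (0xa626>>5)&0x1 = 0x1
err:1 @ bit 4 → (0xa626>>4)&0x1 = 0x0
addr_hi:1 @ bit 3 → (0xa626>>3)&0x1 = 0x0
flags:3 @ bit 0 → (0xa626>>0)&0x7 = 0x6  ←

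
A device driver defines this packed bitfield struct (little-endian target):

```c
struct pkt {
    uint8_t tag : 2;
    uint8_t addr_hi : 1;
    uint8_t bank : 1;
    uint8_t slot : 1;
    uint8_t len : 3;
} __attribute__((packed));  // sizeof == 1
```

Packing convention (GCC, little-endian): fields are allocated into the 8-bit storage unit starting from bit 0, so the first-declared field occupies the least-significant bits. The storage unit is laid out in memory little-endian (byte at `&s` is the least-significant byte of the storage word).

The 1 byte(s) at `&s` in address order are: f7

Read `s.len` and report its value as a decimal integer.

[0]=0xf7 (little-endian) → word 0xf7
tag [0+:2] = (word>>0) & 0x3 = 3
addr_hi [2+:1] = (word>>2) & 0x1 = 1
bank [3+:1] = (word>>3) & 0x1 = 0
slot [4+:1] = (word>>4) & 0x1 = 1
len [5+:3] = (word>>5) & 0x7 = 7  ←

7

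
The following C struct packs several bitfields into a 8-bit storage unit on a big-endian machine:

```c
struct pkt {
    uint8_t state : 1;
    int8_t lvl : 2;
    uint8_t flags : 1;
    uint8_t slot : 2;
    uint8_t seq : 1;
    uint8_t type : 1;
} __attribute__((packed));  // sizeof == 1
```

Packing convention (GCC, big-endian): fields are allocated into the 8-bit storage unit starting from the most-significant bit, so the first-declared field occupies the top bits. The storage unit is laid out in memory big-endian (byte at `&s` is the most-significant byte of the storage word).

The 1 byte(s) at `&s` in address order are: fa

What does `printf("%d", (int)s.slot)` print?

[0]=0xfa (big-endian) → word 0xfa
state:1 @ bit 7 → (0xfa>>7)&0x1 = 0x1
lvl:2 @ bit 5 → (0xfa>>5)&0x3 = 0x3
flags:1 @ bit 4 → (0xfa>>4)&0x1 = 0x1
slot:2 @ bit 2 → (0xfa>>2)&0x3 = 0x2  ←
seq:1 @ bit 1 → (0xfa>>1)&0x1 = 0x1
type:1 @ bit 0 → (0xfa>>0)&0x1 = 0x0

2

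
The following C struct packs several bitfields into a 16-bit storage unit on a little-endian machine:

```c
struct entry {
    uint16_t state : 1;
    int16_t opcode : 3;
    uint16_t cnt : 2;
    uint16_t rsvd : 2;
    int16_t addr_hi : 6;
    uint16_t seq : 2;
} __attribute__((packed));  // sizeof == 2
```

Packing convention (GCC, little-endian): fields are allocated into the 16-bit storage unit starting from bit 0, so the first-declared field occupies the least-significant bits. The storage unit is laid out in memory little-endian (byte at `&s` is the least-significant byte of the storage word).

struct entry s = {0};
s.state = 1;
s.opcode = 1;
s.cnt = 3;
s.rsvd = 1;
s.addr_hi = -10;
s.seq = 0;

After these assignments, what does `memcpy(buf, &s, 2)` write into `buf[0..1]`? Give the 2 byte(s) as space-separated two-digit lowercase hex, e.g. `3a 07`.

73 36

state:1 = 1 → 0x1 << 0 → word 0x0001
opcode:3 = 1 → 0x1 << 1 → word 0x0003
cnt:2 = 3 → 0x3 << 4 → word 0x0033
rsvd:2 = 1 → 0x1 << 6 → word 0x0073
addr_hi:6 = -10 → 0x36 << 8 → word 0x3673
seq:2 = 0 → 0x0 << 14 → word 0x3673
word = 0x3673 → little-endian bytes:
  [0]=0x73  [1]=0x36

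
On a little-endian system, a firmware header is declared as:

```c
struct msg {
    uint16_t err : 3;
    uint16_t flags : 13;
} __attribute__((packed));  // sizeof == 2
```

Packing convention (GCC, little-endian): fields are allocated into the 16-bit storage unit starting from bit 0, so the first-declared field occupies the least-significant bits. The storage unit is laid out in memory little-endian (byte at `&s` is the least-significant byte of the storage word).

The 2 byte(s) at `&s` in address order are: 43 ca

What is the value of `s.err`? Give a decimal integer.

[0]=0x43 [1]=0xca (little-endian) → word 0xca43
err [0+:3] = (word>>0) & 0x7 = 3  ←
flags [3+:13] = (word>>3) & 0x1fff = 6472

3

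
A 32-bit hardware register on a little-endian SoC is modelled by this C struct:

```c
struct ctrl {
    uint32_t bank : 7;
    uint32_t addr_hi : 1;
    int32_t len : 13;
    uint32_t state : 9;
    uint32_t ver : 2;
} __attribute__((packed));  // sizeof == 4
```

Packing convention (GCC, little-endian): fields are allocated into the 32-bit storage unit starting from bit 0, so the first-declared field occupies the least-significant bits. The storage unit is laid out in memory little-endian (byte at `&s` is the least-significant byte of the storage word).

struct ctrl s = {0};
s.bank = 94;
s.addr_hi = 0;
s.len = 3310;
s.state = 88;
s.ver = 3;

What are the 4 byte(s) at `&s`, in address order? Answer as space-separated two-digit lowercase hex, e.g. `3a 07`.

bank:7 = 94 → 0x5e << 0 → word 0x0000005e
addr_hi:1 = 0 → 0x0 << 7 → word 0x0000005e
len:13 = 3310 → 0xcee << 8 → word 0x000cee5e
state:9 = 88 → 0x58 << 21 → word 0x0b0cee5e
ver:2 = 3 → 0x3 << 30 → word 0xcb0cee5e
word = 0xcb0cee5e → little-endian bytes:
  [0]=0x5e  [1]=0xee  [2]=0x0c  [3]=0xcb

5e ee 0c cb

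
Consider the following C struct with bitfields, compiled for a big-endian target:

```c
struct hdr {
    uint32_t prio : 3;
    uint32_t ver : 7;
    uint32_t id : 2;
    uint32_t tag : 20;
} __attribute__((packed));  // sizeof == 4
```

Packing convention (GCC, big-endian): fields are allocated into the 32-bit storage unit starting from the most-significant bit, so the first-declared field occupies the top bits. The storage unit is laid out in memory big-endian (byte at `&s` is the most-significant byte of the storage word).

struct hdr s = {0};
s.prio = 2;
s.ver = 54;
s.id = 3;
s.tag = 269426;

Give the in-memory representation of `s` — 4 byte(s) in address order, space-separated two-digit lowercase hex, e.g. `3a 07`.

[29+:3] prio=2 & 0x7 = 0x2; word=0x40000000
[22+:7] ver=54 & 0x7f = 0x36; word=0x4d800000
[20+:2] id=3 & 0x3 = 0x3; word=0x4db00000
[0+:20] tag=269426 & 0xfffff = 0x41c72; word=0x4db41c72
word = 0x4db41c72 → big-endian bytes:
  [0]=0x4d  [1]=0xb4  [2]=0x1c  [3]=0x72

4d b4 1c 72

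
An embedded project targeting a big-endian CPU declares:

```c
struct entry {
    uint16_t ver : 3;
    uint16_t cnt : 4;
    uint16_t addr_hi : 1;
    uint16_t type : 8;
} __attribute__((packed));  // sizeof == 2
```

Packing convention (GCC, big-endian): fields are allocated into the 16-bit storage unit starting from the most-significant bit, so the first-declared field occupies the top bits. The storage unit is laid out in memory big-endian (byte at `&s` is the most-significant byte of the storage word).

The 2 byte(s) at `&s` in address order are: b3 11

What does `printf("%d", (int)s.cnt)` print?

[0]=0xb3 [1]=0x11 (big-endian) → word 0xb311
ver [13+:3] = (word>>13) & 0x7 = 5
cnt [9+:4] = (word>>9) & 0xf = 9  ←
addr_hi [8+:1] = (word>>8) & 0x1 = 1
type [0+:8] = (word>>0) & 0xff = 17

9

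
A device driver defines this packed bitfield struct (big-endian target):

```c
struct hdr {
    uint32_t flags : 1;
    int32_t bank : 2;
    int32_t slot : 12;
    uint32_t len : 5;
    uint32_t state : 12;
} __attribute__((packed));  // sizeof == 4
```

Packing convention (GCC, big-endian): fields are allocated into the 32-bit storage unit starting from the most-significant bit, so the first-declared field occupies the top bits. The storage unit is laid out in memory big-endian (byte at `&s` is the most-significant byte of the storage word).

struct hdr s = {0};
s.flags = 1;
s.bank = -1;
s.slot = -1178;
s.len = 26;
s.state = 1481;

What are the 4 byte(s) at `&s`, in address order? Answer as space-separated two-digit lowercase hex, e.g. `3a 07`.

f6 cd a5 c9

[31+:1] flags=1 & 0x1 = 0x1; word=0x80000000
[29+:2] bank=-1 & 0x3 = 0x3; word=0xe0000000
[17+:12] slot=-1178 & 0xfff = 0xb66; word=0xf6cc0000
[12+:5] len=26 & 0x1f = 0x1a; word=0xf6cda000
[0+:12] state=1481 & 0xfff = 0x5c9; word=0xf6cda5c9
word = 0xf6cda5c9 → big-endian bytes:
  [0]=0xf6  [1]=0xcd  [2]=0xa5  [3]=0xc9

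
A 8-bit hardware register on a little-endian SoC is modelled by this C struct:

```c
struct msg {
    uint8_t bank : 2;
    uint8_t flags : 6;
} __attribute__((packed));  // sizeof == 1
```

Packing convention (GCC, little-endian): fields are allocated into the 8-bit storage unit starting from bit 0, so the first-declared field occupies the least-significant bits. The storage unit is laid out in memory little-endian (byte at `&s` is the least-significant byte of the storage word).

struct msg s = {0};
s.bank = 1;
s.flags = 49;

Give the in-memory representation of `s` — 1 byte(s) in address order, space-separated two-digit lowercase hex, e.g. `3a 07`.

[0+:2] bank=1 & 0x3 = 0x1; word=0x01
[2+:6] flags=49 & 0x3f = 0x31; word=0xc5
word = 0xc5 → little-endian bytes:
  [0]=0xc5

c5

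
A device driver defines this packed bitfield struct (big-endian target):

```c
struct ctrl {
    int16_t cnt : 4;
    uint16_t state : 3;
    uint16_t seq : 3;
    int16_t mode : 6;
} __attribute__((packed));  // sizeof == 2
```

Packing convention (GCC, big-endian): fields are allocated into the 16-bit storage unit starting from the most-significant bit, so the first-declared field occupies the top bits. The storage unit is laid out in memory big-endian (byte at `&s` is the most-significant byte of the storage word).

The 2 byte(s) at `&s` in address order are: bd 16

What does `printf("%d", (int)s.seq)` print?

[0]=0xbd [1]=0x16 (big-endian) → word 0xbd16
cnt [12+:4] = (word>>12) & 0xf = 11
state [9+:3] = (word>>9) & 0x7 = 6
seq [6+:3] = (word>>6) & 0x7 = 4  ←
mode [0+:6] = (word>>0) & 0x3f = 22

4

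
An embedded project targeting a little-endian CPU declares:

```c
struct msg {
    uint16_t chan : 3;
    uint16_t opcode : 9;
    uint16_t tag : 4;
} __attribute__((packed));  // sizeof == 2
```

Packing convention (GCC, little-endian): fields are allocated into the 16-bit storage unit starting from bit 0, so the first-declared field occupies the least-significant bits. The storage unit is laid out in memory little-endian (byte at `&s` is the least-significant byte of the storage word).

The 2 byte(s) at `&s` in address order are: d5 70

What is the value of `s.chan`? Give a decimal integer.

[0]=0xd5 [1]=0x70 (little-endian) → word 0x70d5
chan [0+:3] = (word>>0) & 0x7 = 5  ←
opcode [3+:9] = (word>>3) & 0x1ff = 26
tag [12+:4] = (word>>12) & 0xf = 7

5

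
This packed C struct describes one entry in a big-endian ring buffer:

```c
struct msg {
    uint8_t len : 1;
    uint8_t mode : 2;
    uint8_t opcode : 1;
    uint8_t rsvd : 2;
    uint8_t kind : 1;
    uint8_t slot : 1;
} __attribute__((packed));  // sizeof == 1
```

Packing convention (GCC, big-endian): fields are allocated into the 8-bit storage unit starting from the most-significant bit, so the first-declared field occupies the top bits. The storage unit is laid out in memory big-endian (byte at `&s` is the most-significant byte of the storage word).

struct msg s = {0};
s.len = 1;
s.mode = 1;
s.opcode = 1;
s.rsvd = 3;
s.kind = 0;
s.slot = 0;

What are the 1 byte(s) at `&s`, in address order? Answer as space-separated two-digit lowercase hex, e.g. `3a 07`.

bc

[7+:1] len=1 & 0x1 = 0x1; word=0x80
[5+:2] mode=1 & 0x3 = 0x1; word=0xa0
[4+:1] opcode=1 & 0x1 = 0x1; word=0xb0
[2+:2] rsvd=3 & 0x3 = 0x3; word=0xbc
[1+:1] kind=0 & 0x1 = 0x0; word=0xbc
[0+:1] slot=0 & 0x1 = 0x0; word=0xbc
word = 0xbc → big-endian bytes:
  [0]=0xbc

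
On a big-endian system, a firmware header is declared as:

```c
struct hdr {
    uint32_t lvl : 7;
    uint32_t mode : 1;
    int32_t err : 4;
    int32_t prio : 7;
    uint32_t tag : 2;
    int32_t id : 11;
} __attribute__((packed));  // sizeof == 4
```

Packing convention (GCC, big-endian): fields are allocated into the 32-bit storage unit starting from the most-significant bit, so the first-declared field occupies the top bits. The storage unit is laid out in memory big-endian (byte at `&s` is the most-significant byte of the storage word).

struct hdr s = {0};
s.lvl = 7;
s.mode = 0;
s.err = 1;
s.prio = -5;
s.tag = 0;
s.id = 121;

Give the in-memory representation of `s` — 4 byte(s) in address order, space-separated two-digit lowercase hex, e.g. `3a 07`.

0e 1f 60 79

lvl:7 = 7 → 0x7 << 25 → word 0x0e000000
mode:1 = 0 → 0x0 << 24 → word 0x0e000000
err:4 = 1 → 0x1 << 20 → word 0x0e100000
prio:7 = -5 → 0x7b << 13 → word 0x0e1f6000
tag:2 = 0 → 0x0 << 11 → word 0x0e1f6000
id:11 = 121 → 0x79 << 0 → word 0x0e1f6079
word = 0x0e1f6079 → big-endian bytes:
  [0]=0x0e  [1]=0x1f  [2]=0x60  [3]=0x79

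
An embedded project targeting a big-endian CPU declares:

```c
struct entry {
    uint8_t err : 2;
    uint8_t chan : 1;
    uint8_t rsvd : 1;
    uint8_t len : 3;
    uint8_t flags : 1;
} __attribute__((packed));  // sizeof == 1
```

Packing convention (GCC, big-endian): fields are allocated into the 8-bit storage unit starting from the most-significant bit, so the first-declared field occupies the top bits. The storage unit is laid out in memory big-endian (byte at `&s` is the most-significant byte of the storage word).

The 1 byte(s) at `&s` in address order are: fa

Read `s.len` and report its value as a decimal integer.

[0]=0xfa (big-endian) → word 0xfa
err:2 @ bit 6 → (0xfa>>6)&0x3 = 0x3
chan:1 @ bit 5 → (0xfa>>5)&0x1 = 0x1
rsvd:1 @ bit 4 → (0xfa>>4)&0x1 = 0x1
len:3 @ bit 1 → (0xfa>>1)&0x7 = 0x5  ←
flags:1 @ bit 0 → (0xfa>>0)&0x1 = 0x0

5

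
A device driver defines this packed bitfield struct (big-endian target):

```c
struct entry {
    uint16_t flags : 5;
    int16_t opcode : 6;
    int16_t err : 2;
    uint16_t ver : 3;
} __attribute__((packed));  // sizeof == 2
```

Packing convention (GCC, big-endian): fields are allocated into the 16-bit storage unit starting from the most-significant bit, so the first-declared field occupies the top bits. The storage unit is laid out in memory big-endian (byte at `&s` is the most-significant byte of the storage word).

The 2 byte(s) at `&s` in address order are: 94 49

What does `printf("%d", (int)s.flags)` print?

18

[0]=0x94 [1]=0x49 (big-endian) → word 0x9449
flags:5 @ bit 11 → (0x9449>>11)&0x1f = 0x12  ←
opcode:6 @ bit 5 → (0x9449>>5)&0x3f = 0x22
err:2 @ bit 3 → (0x9449>>3)&0x3 = 0x1
ver:3 @ bit 0 → (0x9449>>0)&0x7 = 0x1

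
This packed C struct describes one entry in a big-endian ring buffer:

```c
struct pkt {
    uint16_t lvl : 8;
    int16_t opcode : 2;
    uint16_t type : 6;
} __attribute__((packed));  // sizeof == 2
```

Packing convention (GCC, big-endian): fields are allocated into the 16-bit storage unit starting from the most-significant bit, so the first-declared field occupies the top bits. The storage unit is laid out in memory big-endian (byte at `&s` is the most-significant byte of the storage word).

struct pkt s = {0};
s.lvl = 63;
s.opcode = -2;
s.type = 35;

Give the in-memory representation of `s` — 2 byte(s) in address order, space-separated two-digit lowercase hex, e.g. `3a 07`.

3f a3

lvl:8 = 63 → 0x3f << 8 → word 0x3f00
opcode:2 = -2 → 0x2 << 6 → word 0x3f80
type:6 = 35 → 0x23 << 0 → word 0x3fa3
word = 0x3fa3 → big-endian bytes:
  [0]=0x3f  [1]=0xa3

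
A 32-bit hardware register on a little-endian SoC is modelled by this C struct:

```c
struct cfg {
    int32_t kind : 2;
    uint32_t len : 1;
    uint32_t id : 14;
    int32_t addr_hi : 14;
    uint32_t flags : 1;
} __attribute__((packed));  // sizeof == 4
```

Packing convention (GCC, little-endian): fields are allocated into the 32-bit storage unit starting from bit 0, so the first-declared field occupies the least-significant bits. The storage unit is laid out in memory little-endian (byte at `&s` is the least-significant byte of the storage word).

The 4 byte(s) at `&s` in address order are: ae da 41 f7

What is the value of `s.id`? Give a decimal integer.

15189

[0]=0xae [1]=0xda [2]=0x41 [3]=0xf7 (little-endian) → word 0xf741daae
kind [0+:2] = (word>>0) & 0x3 = 2
len [2+:1] = (word>>2) & 0x1 = 1
id [3+:14] = (word>>3) & 0x3fff = 15189  ←
addr_hi [17+:14] = (word>>17) & 0x3fff = 15264
flags [31+:1] = (word>>31) & 0x1 = 1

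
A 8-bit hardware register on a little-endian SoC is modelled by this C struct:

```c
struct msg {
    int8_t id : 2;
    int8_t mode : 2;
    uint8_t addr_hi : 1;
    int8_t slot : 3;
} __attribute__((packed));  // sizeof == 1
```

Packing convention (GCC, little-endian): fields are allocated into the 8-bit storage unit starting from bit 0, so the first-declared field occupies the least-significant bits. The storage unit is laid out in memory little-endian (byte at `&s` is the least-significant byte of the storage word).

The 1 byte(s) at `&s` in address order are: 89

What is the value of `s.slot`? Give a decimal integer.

-4

[0]=0x89 (little-endian) → word 0x89
id [0+:2] = (word>>0) & 0x3 = 1
mode [2+:2] = (word>>2) & 0x3 = 2
addr_hi [4+:1] = (word>>4) & 0x1 = 0
slot [5+:3] = (word>>5) & 0x7 = 4  ←
slot signed 3b, MSB=1: 4 - 8 = -4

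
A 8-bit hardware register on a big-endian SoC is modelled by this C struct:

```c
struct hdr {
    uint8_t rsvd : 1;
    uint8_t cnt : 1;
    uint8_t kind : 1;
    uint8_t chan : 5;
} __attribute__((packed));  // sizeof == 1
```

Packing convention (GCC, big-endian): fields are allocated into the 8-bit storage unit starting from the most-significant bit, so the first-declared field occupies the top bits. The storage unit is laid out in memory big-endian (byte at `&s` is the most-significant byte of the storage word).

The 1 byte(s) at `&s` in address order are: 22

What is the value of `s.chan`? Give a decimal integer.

[0]=0x22 (big-endian) → word 0x22
rsvd [7+:1] = (word>>7) & 0x1 = 0
cnt [6+:1] = (word>>6) & 0x1 = 0
kind [5+:1] = (word>>5) & 0x1 = 1
chan [0+:5] = (word>>0) & 0x1f = 2  ←

2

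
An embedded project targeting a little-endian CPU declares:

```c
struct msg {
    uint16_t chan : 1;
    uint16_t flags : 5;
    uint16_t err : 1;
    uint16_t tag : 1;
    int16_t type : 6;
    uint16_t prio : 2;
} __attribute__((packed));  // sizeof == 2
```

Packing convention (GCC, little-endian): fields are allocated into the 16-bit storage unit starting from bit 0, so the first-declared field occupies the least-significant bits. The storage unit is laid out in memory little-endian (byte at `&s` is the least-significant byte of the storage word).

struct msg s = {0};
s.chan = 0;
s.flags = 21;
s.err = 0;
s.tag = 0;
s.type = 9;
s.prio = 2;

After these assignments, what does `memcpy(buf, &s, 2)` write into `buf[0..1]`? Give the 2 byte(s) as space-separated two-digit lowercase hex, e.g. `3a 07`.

chan (1b) val=0 bits=0x0 at bit 0: 0x0000
flags (5b) val=21 bits=0x15 at bit 1: 0x002a
err (1b) val=0 bits=0x0 at bit 6: 0x002a
tag (1b) val=0 bits=0x0 at bit 7: 0x002a
type (6b) val=9 bits=0x9 at bit 8: 0x092a
prio (2b) val=2 bits=0x2 at bit 14: 0x892a
word = 0x892a → little-endian bytes:
  [0]=0x2a  [1]=0x89

2a 89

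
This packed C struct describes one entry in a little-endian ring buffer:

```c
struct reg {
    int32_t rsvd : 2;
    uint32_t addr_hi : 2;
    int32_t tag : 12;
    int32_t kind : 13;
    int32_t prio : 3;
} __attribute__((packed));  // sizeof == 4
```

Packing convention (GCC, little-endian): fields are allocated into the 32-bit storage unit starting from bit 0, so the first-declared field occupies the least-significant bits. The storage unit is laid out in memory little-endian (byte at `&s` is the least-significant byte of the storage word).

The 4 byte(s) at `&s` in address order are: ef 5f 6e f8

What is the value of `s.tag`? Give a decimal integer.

[0]=0xef [1]=0x5f [2]=0x6e [3]=0xf8 (little-endian) → word 0xf86e5fef
rsvd [0+:2] = (word>>0) & 0x3 = 3
addr_hi [2+:2] = (word>>2) & 0x3 = 3
tag [4+:12] = (word>>4) & 0xfff = 1534  ←
kind [16+:13] = (word>>16) & 0x1fff = 6254
prio [29+:3] = (word>>29) & 0x7 = 7
tag signed 12b, MSB=0: value = 1534

1534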